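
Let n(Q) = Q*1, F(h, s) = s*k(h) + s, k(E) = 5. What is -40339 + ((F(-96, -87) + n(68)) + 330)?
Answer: -40463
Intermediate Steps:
F(h, s) = 6*s (F(h, s) = s*5 + s = 5*s + s = 6*s)
n(Q) = Q
-40339 + ((F(-96, -87) + n(68)) + 330) = -40339 + ((6*(-87) + 68) + 330) = -40339 + ((-522 + 68) + 330) = -40339 + (-454 + 330) = -40339 - 124 = -40463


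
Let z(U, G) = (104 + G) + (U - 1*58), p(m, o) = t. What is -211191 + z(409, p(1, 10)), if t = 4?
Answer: -210732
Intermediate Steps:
p(m, o) = 4
z(U, G) = 46 + G + U (z(U, G) = (104 + G) + (U - 58) = (104 + G) + (-58 + U) = 46 + G + U)
-211191 + z(409, p(1, 10)) = -211191 + (46 + 4 + 409) = -211191 + 459 = -210732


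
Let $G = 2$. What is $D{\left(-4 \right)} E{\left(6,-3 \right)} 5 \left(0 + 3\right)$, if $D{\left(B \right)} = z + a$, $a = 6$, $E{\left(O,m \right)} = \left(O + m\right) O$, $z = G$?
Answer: $2160$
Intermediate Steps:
$z = 2$
$E{\left(O,m \right)} = O \left(O + m\right)$
$D{\left(B \right)} = 8$ ($D{\left(B \right)} = 2 + 6 = 8$)
$D{\left(-4 \right)} E{\left(6,-3 \right)} 5 \left(0 + 3\right) = 8 \cdot 6 \left(6 - 3\right) 5 \left(0 + 3\right) = 8 \cdot 6 \cdot 3 \cdot 5 \cdot 3 = 8 \cdot 18 \cdot 15 = 144 \cdot 15 = 2160$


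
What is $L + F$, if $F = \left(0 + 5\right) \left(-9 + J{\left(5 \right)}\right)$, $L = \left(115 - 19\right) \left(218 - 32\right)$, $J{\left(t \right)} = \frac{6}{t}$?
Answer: $17817$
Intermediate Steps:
$L = 17856$ ($L = 96 \cdot 186 = 17856$)
$F = -39$ ($F = \left(0 + 5\right) \left(-9 + \frac{6}{5}\right) = 5 \left(-9 + 6 \cdot \frac{1}{5}\right) = 5 \left(-9 + \frac{6}{5}\right) = 5 \left(- \frac{39}{5}\right) = -39$)
$L + F = 17856 - 39 = 17817$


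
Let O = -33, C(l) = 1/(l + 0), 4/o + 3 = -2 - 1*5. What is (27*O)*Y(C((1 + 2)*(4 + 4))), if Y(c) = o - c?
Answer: 15741/40 ≈ 393.52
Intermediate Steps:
o = -2/5 (o = 4/(-3 + (-2 - 1*5)) = 4/(-3 + (-2 - 5)) = 4/(-3 - 7) = 4/(-10) = 4*(-1/10) = -2/5 ≈ -0.40000)
C(l) = 1/l
Y(c) = -2/5 - c
(27*O)*Y(C((1 + 2)*(4 + 4))) = (27*(-33))*(-2/5 - 1/((1 + 2)*(4 + 4))) = -891*(-2/5 - 1/(3*8)) = -891*(-2/5 - 1/24) = -891*(-53/120) = 15741/40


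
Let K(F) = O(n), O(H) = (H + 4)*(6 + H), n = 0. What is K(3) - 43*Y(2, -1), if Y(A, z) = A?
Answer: -62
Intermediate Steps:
O(H) = (4 + H)*(6 + H)
K(F) = 24 (K(F) = 24 + 0² + 10*0 = 24 + 0 + 0 = 24)
K(3) - 43*Y(2, -1) = 24 - 43*2 = 24 - 86 = -62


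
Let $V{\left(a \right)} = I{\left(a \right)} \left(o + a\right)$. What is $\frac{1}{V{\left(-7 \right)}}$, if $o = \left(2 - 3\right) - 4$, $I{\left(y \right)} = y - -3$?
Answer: $\frac{1}{48} \approx 0.020833$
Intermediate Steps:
$I{\left(y \right)} = 3 + y$ ($I{\left(y \right)} = y + 3 = 3 + y$)
$o = -5$ ($o = -1 - 4 = -5$)
$V{\left(a \right)} = \left(-5 + a\right) \left(3 + a\right)$ ($V{\left(a \right)} = \left(3 + a\right) \left(-5 + a\right) = \left(-5 + a\right) \left(3 + a\right)$)
$\frac{1}{V{\left(-7 \right)}} = \frac{1}{\left(-5 - 7\right) \left(3 - 7\right)} = \frac{1}{\left(-12\right) \left(-4\right)} = \frac{1}{48}$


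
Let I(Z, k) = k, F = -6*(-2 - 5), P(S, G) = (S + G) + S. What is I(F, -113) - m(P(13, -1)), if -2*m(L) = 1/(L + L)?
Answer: -11299/100 ≈ -112.99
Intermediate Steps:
P(S, G) = G + 2*S (P(S, G) = (G + S) + S = G + 2*S)
F = 42 (F = -6*(-7) = 42)
m(L) = -1/(4*L) (m(L) = -1/(2*(L + L)) = -1/(2*L)/2 = -1/(4*L))
I(F, -113) - m(P(13, -1)) = -113 - (-1)/(4*(-1 + 2*13)) = -113 - (-1)/(4*(-1 + 26)) = -113 - (-1)/(4*25) = -113 - 1*(-1/100) = -113 + 1/100 = -11299/100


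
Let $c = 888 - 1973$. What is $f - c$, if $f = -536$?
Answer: $549$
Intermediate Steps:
$c = -1085$ ($c = 888 - 1973 = -1085$)
$f - c = -536 - -1085 = -536 + 1085 = 549$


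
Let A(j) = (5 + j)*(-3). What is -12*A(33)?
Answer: 1368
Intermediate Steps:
A(j) = -15 - 3*j
-12*A(33) = -12*(-15 - 3*33) = -12*(-15 - 99) = -12*(-114) = 1368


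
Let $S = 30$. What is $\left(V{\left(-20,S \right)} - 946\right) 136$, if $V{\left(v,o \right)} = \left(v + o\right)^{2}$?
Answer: $-115056$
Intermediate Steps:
$V{\left(v,o \right)} = \left(o + v\right)^{2}$
$\left(V{\left(-20,S \right)} - 946\right) 136 = \left(\left(30 - 20\right)^{2} - 946\right) 136 = \left(10^{2} - 946\right) 136 = \left(100 - 946\right) 136 = \left(-846\right) 136 = -115056$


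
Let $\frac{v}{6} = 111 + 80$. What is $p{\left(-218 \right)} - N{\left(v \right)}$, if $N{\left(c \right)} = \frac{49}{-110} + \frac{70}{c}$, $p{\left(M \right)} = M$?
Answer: $- \frac{13716313}{63030} \approx -217.62$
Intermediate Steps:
$v = 1146$ ($v = 6 \left(111 + 80\right) = 6 \cdot 191 = 1146$)
$N{\left(c \right)} = - \frac{49}{110} + \frac{70}{c}$ ($N{\left(c \right)} = 49 \left(- \frac{1}{110}\right) + \frac{70}{c} = - \frac{49}{110} + \frac{70}{c}$)
$p{\left(-218 \right)} - N{\left(v \right)} = -218 - \left(- \frac{49}{110} + \frac{70}{1146}\right) = -218 - \left(- \frac{49}{110} + 70 \cdot \frac{1}{1146}\right) = -218 - \left(- \frac{49}{110} + \frac{35}{573}\right) = -218 - - \frac{24227}{63030} = -218 + \frac{24227}{63030} = - \frac{13716313}{63030}$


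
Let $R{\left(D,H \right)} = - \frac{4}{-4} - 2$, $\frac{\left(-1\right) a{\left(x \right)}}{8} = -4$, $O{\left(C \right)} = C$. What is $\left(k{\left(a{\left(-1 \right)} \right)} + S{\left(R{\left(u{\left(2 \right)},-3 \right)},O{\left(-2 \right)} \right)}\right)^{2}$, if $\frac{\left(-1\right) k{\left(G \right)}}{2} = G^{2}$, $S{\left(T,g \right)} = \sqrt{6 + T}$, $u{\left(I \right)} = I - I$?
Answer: $\left(-2048 + \sqrt{5}\right)^{2} \approx 4.1852 \cdot 10^{6}$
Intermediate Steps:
$a{\left(x \right)} = 32$ ($a{\left(x \right)} = \left(-8\right) \left(-4\right) = 32$)
$u{\left(I \right)} = 0$
$R{\left(D,H \right)} = -1$ ($R{\left(D,H \right)} = \left(-4\right) \left(- \frac{1}{4}\right) - 2 = 1 - 2 = -1$)
$k{\left(G \right)} = - 2 G^{2}$
$\left(k{\left(a{\left(-1 \right)} \right)} + S{\left(R{\left(u{\left(2 \right)},-3 \right)},O{\left(-2 \right)} \right)}\right)^{2} = \left(- 2 \cdot 32^{2} + \sqrt{6 - 1}\right)^{2} = \left(\left(-2\right) 1024 + \sqrt{5}\right)^{2} = \left(-2048 + \sqrt{5}\right)^{2}$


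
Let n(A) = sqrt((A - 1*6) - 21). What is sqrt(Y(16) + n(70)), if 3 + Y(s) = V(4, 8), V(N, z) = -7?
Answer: sqrt(-10 + sqrt(43)) ≈ 1.8554*I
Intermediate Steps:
n(A) = sqrt(-27 + A) (n(A) = sqrt((A - 6) - 21) = sqrt((-6 + A) - 21) = sqrt(-27 + A))
Y(s) = -10 (Y(s) = -3 - 7 = -10)
sqrt(Y(16) + n(70)) = sqrt(-10 + sqrt(-27 + 70)) = sqrt(-10 + sqrt(43))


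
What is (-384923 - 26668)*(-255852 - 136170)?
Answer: 161352727002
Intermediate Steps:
(-384923 - 26668)*(-255852 - 136170) = -411591*(-392022) = 161352727002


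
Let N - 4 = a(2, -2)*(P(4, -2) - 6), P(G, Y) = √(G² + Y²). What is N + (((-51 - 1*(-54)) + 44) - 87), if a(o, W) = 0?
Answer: -36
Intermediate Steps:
N = 4 (N = 4 + 0*(√(4² + (-2)²) - 6) = 4 + 0*(√(16 + 4) - 6) = 4 + 0*(√20 - 6) = 4 + 0*(2*√5 - 6) = 4 + 0*(-6 + 2*√5) = 4 + 0 = 4)
N + (((-51 - 1*(-54)) + 44) - 87) = 4 + (((-51 - 1*(-54)) + 44) - 87) = 4 + (((-51 + 54) + 44) - 87) = 4 + ((3 + 44) - 87) = 4 + (47 - 87) = 4 - 40 = -36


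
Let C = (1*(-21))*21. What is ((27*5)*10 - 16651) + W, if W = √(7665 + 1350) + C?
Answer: -15742 + √9015 ≈ -15647.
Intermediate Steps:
C = -441 (C = -21*21 = -441)
W = -441 + √9015 (W = √(7665 + 1350) - 441 = √9015 - 441 = -441 + √9015 ≈ -346.05)
((27*5)*10 - 16651) + W = ((27*5)*10 - 16651) + (-441 + √9015) = (135*10 - 16651) + (-441 + √9015) = (1350 - 16651) + (-441 + √9015) = -15301 + (-441 + √9015) = -15742 + √9015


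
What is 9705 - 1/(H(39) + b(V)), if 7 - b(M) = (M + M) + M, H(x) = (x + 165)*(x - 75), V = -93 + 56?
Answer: 70128331/7226 ≈ 9705.0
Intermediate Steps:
V = -37
H(x) = (-75 + x)*(165 + x) (H(x) = (165 + x)*(-75 + x) = (-75 + x)*(165 + x))
b(M) = 7 - 3*M (b(M) = 7 - ((M + M) + M) = 7 - (2*M + M) = 7 - 3*M)
9705 - 1/(H(39) + b(V)) = 9705 - 1/((-12375 + 39² + 90*39) + (7 - 3*(-37))) = 9705 - 1/((-12375 + 1521 + 3510) + (7 + 111)) = 9705 - 1/(-7344 + 118) = 9705 - 1/(-7226) = 9705 - 1*(-1/7226) = 9705 + 1/7226 = 70128331/7226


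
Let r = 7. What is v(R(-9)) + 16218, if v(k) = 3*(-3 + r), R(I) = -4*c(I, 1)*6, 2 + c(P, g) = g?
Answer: 16230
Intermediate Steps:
c(P, g) = -2 + g
R(I) = 24 (R(I) = -4*(-2 + 1)*6 = -4*(-1)*6 = 4*6 = 24)
v(k) = 12 (v(k) = 3*(-3 + 7) = 3*4 = 12)
v(R(-9)) + 16218 = 12 + 16218 = 16230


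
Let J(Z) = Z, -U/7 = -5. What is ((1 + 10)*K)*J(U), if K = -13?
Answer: -5005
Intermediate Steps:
U = 35 (U = -7*(-5) = 35)
((1 + 10)*K)*J(U) = ((1 + 10)*(-13))*35 = (11*(-13))*35 = -143*35 = -5005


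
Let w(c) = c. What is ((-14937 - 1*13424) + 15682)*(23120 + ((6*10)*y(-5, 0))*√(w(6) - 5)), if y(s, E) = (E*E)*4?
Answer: -293138480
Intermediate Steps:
y(s, E) = 4*E² (y(s, E) = E²*4 = 4*E²)
((-14937 - 1*13424) + 15682)*(23120 + ((6*10)*y(-5, 0))*√(w(6) - 5)) = ((-14937 - 1*13424) + 15682)*(23120 + ((6*10)*(4*0²))*√(6 - 5)) = ((-14937 - 13424) + 15682)*(23120 + (60*(4*0))*√1) = (-28361 + 15682)*(23120 + (60*0)*1) = -12679*(23120 + 0*1) = -12679*(23120 + 0) = -12679*23120 = -293138480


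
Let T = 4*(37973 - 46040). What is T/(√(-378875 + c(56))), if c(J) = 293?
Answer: 5378*I*√378582/63097 ≈ 52.444*I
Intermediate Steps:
T = -32268 (T = 4*(-8067) = -32268)
T/(√(-378875 + c(56))) = -32268/√(-378875 + 293) = -32268*(-I*√378582/378582) = -(-5378)*I*√378582/63097 = 5378*I*√378582/63097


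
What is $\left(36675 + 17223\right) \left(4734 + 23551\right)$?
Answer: $1524504930$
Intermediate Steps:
$\left(36675 + 17223\right) \left(4734 + 23551\right) = 53898 \cdot 28285 = 1524504930$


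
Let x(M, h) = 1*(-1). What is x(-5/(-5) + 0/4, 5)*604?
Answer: -604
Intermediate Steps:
x(M, h) = -1
x(-5/(-5) + 0/4, 5)*604 = -1*604 = -604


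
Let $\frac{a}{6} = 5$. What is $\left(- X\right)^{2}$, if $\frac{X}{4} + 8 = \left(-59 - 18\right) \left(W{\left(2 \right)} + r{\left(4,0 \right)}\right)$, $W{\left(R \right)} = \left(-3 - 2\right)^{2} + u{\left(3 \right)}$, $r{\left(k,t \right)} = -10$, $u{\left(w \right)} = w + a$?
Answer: $219513856$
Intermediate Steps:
$a = 30$ ($a = 6 \cdot 5 = 30$)
$u{\left(w \right)} = 30 + w$ ($u{\left(w \right)} = w + 30 = 30 + w$)
$W{\left(R \right)} = 58$ ($W{\left(R \right)} = \left(-3 - 2\right)^{2} + \left(30 + 3\right) = \left(-5\right)^{2} + 33 = 25 + 33 = 58$)
$X = -14816$ ($X = -32 + 4 \left(-59 - 18\right) \left(58 - 10\right) = -32 + 4 \left(\left(-77\right) 48\right) = -32 + 4 \left(-3696\right) = -32 - 14784 = -14816$)
$\left(- X\right)^{2} = \left(\left(-1\right) \left(-14816\right)\right)^{2} = 14816^{2} = 219513856$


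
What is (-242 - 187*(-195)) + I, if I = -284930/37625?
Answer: 272521089/7525 ≈ 36215.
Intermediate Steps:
I = -56986/7525 (I = -284930*1/37625 = -56986/7525 ≈ -7.5729)
(-242 - 187*(-195)) + I = (-242 - 187*(-195)) - 56986/7525 = (-242 + 36465) - 56986/7525 = 36223 - 56986/7525 = 272521089/7525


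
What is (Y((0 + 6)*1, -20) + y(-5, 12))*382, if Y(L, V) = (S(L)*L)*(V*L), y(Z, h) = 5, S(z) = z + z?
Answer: -3298570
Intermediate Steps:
S(z) = 2*z
Y(L, V) = 2*V*L**3 (Y(L, V) = ((2*L)*L)*(V*L) = (2*L**2)*(L*V) = 2*V*L**3)
(Y((0 + 6)*1, -20) + y(-5, 12))*382 = (2*(-20)*((0 + 6)*1)**3 + 5)*382 = (2*(-20)*(6*1)**3 + 5)*382 = (2*(-20)*6**3 + 5)*382 = (2*(-20)*216 + 5)*382 = (-8640 + 5)*382 = -8635*382 = -3298570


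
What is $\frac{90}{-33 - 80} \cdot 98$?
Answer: $- \frac{8820}{113} \approx -78.053$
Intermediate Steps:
$\frac{90}{-33 - 80} \cdot 98 = \frac{90}{-113} \cdot 98 = 90 \left(- \frac{1}{113}\right) 98 = \left(- \frac{90}{113}\right) 98 = - \frac{8820}{113}$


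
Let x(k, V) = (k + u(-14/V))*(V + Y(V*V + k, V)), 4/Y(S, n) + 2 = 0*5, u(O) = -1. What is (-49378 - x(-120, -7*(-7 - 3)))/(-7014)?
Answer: 20575/3507 ≈ 5.8668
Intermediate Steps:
Y(S, n) = -2 (Y(S, n) = 4/(-2 + 0*5) = 4/(-2 + 0) = 4/(-2) = 4*(-1/2) = -2)
x(k, V) = (-1 + k)*(-2 + V) (x(k, V) = (k - 1)*(V - 2) = (-1 + k)*(-2 + V))
(-49378 - x(-120, -7*(-7 - 3)))/(-7014) = (-49378 - (2 - (-7)*(-7 - 3) - 2*(-120) - 7*(-7 - 3)*(-120)))/(-7014) = (-49378 - (2 - (-7)*(-10) + 240 - 7*(-10)*(-120)))*(-1/7014) = (-49378 - (2 - 1*70 + 240 + 70*(-120)))*(-1/7014) = (-49378 - (2 - 70 + 240 - 8400))*(-1/7014) = (-49378 - 1*(-8228))*(-1/7014) = (-49378 + 8228)*(-1/7014) = -41150*(-1/7014) = 20575/3507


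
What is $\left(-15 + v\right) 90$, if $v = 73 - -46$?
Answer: $9360$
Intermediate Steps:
$v = 119$ ($v = 73 + 46 = 119$)
$\left(-15 + v\right) 90 = \left(-15 + 119\right) 90 = 104 \cdot 90 = 9360$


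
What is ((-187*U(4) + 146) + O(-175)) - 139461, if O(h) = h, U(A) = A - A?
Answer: -139490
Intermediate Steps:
U(A) = 0
((-187*U(4) + 146) + O(-175)) - 139461 = ((-187*0 + 146) - 175) - 139461 = ((0 + 146) - 175) - 139461 = (146 - 175) - 139461 = -29 - 139461 = -139490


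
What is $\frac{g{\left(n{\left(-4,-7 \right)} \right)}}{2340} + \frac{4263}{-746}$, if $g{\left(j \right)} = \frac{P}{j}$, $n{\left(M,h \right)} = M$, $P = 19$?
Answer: $- \frac{19957927}{3491280} \approx -5.7165$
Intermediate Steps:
$g{\left(j \right)} = \frac{19}{j}$
$\frac{g{\left(n{\left(-4,-7 \right)} \right)}}{2340} + \frac{4263}{-746} = \frac{19 \frac{1}{-4}}{2340} + \frac{4263}{-746} = 19 \left(- \frac{1}{4}\right) \frac{1}{2340} + 4263 \left(- \frac{1}{746}\right) = \left(- \frac{19}{4}\right) \frac{1}{2340} - \frac{4263}{746} = - \frac{19}{9360} - \frac{4263}{746} = - \frac{19957927}{3491280}$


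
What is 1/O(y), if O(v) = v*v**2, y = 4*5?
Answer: 1/8000 ≈ 0.00012500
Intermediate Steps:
y = 20
O(v) = v**3
1/O(y) = 1/(20**3) = 1/8000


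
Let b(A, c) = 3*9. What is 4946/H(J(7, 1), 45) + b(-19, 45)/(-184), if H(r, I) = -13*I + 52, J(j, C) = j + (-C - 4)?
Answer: -924455/98072 ≈ -9.4263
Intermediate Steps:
b(A, c) = 27
J(j, C) = -4 + j - C (J(j, C) = j + (-4 - C) = -4 + j - C)
H(r, I) = 52 - 13*I
4946/H(J(7, 1), 45) + b(-19, 45)/(-184) = 4946/(52 - 13*45) + 27/(-184) = 4946/(52 - 585) + 27*(-1/184) = 4946/(-533) - 27/184 = 4946*(-1/533) - 27/184 = -4946/533 - 27/184 = -924455/98072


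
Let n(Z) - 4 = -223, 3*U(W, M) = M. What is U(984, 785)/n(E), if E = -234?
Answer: -785/657 ≈ -1.1948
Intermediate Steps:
U(W, M) = M/3
n(Z) = -219 (n(Z) = 4 - 223 = -219)
U(984, 785)/n(E) = ((⅓)*785)/(-219) = (785/3)*(-1/219) = -785/657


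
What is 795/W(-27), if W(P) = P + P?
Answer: -265/18 ≈ -14.722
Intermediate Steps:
W(P) = 2*P
795/W(-27) = 795/((2*(-27))) = 795/(-54) = 795*(-1/54) = -265/18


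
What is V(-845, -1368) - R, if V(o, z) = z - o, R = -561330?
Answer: 560807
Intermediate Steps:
V(-845, -1368) - R = (-1368 - 1*(-845)) - 1*(-561330) = (-1368 + 845) + 561330 = -523 + 561330 = 560807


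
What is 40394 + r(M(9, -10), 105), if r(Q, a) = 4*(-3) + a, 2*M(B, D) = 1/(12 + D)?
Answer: 40487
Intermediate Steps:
M(B, D) = 1/(2*(12 + D))
r(Q, a) = -12 + a
40394 + r(M(9, -10), 105) = 40394 + (-12 + 105) = 40394 + 93 = 40487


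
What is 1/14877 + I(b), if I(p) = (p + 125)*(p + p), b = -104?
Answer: -64982735/14877 ≈ -4368.0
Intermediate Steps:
I(p) = 2*p*(125 + p) (I(p) = (125 + p)*(2*p) = 2*p*(125 + p))
1/14877 + I(b) = 1/14877 + 2*(-104)*(125 - 104) = 1/14877 + 2*(-104)*21 = 1/14877 - 4368 = -64982735/14877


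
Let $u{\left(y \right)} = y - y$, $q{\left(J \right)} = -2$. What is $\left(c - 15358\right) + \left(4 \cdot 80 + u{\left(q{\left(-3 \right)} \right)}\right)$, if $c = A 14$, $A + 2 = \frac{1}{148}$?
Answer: $- \frac{1114877}{74} \approx -15066.0$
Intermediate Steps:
$A = - \frac{295}{148}$ ($A = -2 + \frac{1}{148} = - \frac{295}{148} \approx -1.9932$)
$u{\left(y \right)} = 0$
$c = - \frac{2065}{74}$ ($c = \left(- \frac{295}{148}\right) 14 = - \frac{2065}{74} \approx -27.905$)
$\left(c - 15358\right) + \left(4 \cdot 80 + u{\left(q{\left(-3 \right)} \right)}\right) = \left(- \frac{2065}{74} - 15358\right) + \left(4 \cdot 80 + 0\right) = - \frac{1138557}{74} + \left(320 + 0\right) = - \frac{1138557}{74} + 320 = - \frac{1114877}{74}$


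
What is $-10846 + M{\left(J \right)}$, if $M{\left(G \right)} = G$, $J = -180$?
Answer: $-11026$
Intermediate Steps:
$-10846 + M{\left(J \right)} = -10846 - 180 = -11026$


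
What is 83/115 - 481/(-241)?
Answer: 75318/27715 ≈ 2.7176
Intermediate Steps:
83/115 - 481/(-241) = 83*(1/115) - 481*(-1/241) = 83/115 + 481/241 = 75318/27715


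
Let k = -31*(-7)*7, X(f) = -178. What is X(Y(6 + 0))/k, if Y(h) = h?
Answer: -178/1519 ≈ -0.11718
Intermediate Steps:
k = 1519 (k = 217*7 = 1519)
X(Y(6 + 0))/k = -178/1519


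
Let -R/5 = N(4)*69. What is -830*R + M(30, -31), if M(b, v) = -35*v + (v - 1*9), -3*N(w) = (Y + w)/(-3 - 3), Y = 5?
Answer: 144220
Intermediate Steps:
N(w) = 5/18 + w/18 (N(w) = -(5 + w)/(3*(-3 - 3)) = -(5 + w)/(3*(-6)) = -(5 + w)*(-1)/(3*6) = -(-⅚ - w/6)/3 = 5/18 + w/18)
M(b, v) = -9 - 34*v (M(b, v) = -35*v + (v - 9) = -35*v + (-9 + v) = -9 - 34*v)
R = -345/2 (R = -5*(5/18 + (1/18)*4)*69 = -5*(5/18 + 2/9)*69 = -5*69/2 = -345/2 ≈ -172.50)
-830*R + M(30, -31) = -830*(-345/2) + (-9 - 34*(-31)) = 143175 + (-9 + 1054) = 143175 + 1045 = 144220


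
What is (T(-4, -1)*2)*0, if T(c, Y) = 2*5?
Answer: 0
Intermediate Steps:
T(c, Y) = 10
(T(-4, -1)*2)*0 = (10*2)*0 = 20*0 = 0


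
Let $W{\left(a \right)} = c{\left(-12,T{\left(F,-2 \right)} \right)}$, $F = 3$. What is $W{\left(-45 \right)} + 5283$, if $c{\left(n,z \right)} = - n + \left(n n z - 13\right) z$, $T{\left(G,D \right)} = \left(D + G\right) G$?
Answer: $6552$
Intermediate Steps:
$T{\left(G,D \right)} = G \left(D + G\right)$
$c{\left(n,z \right)} = - n + z \left(-13 + z n^{2}\right)$ ($c{\left(n,z \right)} = - n + \left(n^{2} z - 13\right) z = - n + \left(z n^{2} - 13\right) z = - n + \left(-13 + z n^{2}\right) z = - n + z \left(-13 + z n^{2}\right)$)
$W{\left(a \right)} = 1269$ ($W{\left(a \right)} = \left(-1\right) \left(-12\right) - 13 \cdot 3 \left(-2 + 3\right) + \left(-12\right)^{2} \left(3 \left(-2 + 3\right)\right)^{2} = 12 - 13 \cdot 3 \cdot 1 + 144 \left(3 \cdot 1\right)^{2} = 12 - 39 + 144 \cdot 3^{2} = 12 - 39 + 144 \cdot 9 = 12 - 39 + 1296 = 1269$)
$W{\left(-45 \right)} + 5283 = 1269 + 5283 = 6552$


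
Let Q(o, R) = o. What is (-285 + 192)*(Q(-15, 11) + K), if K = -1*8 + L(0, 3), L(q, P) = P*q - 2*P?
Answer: 2697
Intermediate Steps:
L(q, P) = -2*P + P*q
K = -14 (K = -1*8 + 3*(-2 + 0) = -8 + 3*(-2) = -8 - 6 = -14)
(-285 + 192)*(Q(-15, 11) + K) = (-285 + 192)*(-15 - 14) = -93*(-29) = 2697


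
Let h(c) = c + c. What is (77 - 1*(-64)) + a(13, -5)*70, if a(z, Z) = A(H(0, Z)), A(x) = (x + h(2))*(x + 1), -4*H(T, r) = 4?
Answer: 141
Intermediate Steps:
H(T, r) = -1 (H(T, r) = -¼*4 = -1)
h(c) = 2*c
A(x) = (1 + x)*(4 + x) (A(x) = (x + 2*2)*(x + 1) = (x + 4)*(1 + x) = (4 + x)*(1 + x) = (1 + x)*(4 + x))
a(z, Z) = 0 (a(z, Z) = 4 + (-1)² + 5*(-1) = 4 + 1 - 5 = 0)
(77 - 1*(-64)) + a(13, -5)*70 = (77 - 1*(-64)) + 0*70 = (77 + 64) + 0 = 141 + 0 = 141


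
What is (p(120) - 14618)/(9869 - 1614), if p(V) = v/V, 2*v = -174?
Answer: -584749/330200 ≈ -1.7709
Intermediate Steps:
v = -87 (v = (½)*(-174) = -87)
p(V) = -87/V
(p(120) - 14618)/(9869 - 1614) = (-87/120 - 14618)/(9869 - 1614) = (-87*1/120 - 14618)/8255 = (-29/40 - 14618)*(1/8255) = -584749/40*1/8255 = -584749/330200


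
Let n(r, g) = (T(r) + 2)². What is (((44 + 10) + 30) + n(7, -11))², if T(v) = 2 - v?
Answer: 8649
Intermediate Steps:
n(r, g) = (4 - r)² (n(r, g) = ((2 - r) + 2)² = (4 - r)²)
(((44 + 10) + 30) + n(7, -11))² = (((44 + 10) + 30) + (-4 + 7)²)² = ((54 + 30) + 3²)² = (84 + 9)² = 93² = 8649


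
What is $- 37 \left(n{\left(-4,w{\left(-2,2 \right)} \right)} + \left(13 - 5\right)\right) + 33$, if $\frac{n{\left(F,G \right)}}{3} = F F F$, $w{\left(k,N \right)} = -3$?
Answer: $6841$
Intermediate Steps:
$n{\left(F,G \right)} = 3 F^{3}$ ($n{\left(F,G \right)} = 3 F F F = 3 F^{2} F = 3 F^{3}$)
$- 37 \left(n{\left(-4,w{\left(-2,2 \right)} \right)} + \left(13 - 5\right)\right) + 33 = - 37 \left(3 \left(-4\right)^{3} + \left(13 - 5\right)\right) + 33 = - 37 \left(3 \left(-64\right) + 8\right) + 33 = - 37 \left(-192 + 8\right) + 33 = \left(-37\right) \left(-184\right) + 33 = 6808 + 33 = 6841$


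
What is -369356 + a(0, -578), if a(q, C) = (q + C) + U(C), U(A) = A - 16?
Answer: -370528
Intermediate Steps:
U(A) = -16 + A
a(q, C) = -16 + q + 2*C (a(q, C) = (q + C) + (-16 + C) = (C + q) + (-16 + C) = -16 + q + 2*C)
-369356 + a(0, -578) = -369356 + (-16 + 0 + 2*(-578)) = -369356 + (-16 + 0 - 1156) = -369356 - 1172 = -370528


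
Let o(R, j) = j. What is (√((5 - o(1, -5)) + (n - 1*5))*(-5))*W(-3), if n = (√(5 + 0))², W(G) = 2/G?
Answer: 10*√10/3 ≈ 10.541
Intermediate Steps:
n = 5 (n = (√5)² = 5)
(√((5 - o(1, -5)) + (n - 1*5))*(-5))*W(-3) = (√((5 - 1*(-5)) + (5 - 1*5))*(-5))*(2/(-3)) = (√((5 + 5) + (5 - 5))*(-5))*(2*(-⅓)) = (√(10 + 0)*(-5))*(-⅔) = (√10*(-5))*(-⅔) = -5*√10*(-⅔) = 10*√10/3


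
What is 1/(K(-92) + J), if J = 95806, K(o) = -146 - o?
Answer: 1/95752 ≈ 1.0444e-5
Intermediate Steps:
1/(K(-92) + J) = 1/((-146 - 1*(-92)) + 95806) = 1/((-146 + 92) + 95806) = 1/(-54 + 95806) = 1/95752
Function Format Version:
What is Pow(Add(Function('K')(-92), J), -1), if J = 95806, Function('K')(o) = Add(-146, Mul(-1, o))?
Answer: Rational(1, 95752) ≈ 1.0444e-5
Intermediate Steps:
Pow(Add(Function('K')(-92), J), -1) = Pow(Add(Add(-146, Mul(-1, -92)), 95806), -1) = Pow(Add(Add(-146, 92), 95806), -1) = Pow(Add(-54, 95806), -1) = Pow(95752, -1) = Rational(1, 95752)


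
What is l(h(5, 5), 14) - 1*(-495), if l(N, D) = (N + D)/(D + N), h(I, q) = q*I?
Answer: 496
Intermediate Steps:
h(I, q) = I*q
l(N, D) = 1 (l(N, D) = (D + N)/(D + N) = 1)
l(h(5, 5), 14) - 1*(-495) = 1 - 1*(-495) = 1 + 495 = 496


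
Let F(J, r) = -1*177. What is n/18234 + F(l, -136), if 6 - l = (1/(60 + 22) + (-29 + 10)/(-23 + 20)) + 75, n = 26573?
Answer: -3200845/18234 ≈ -175.54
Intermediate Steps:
l = -18535/246 (l = 6 - ((1/(60 + 22) + (-29 + 10)/(-23 + 20)) + 75) = 6 - ((1/82 - 19/(-3)) + 75) = 6 - ((1/82 - 19*(-⅓)) + 75) = 6 - ((1/82 + 19/3) + 75) = 6 - (1561/246 + 75) = 6 - 1*20011/246 = 6 - 20011/246 = -18535/246 ≈ -75.346)
F(J, r) = -177
n/18234 + F(l, -136) = 26573/18234 - 177 = -3200845/18234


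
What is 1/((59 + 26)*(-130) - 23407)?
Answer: -1/34457 ≈ -2.9022e-5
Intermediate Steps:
1/((59 + 26)*(-130) - 23407) = 1/(85*(-130) - 23407) = 1/(-11050 - 23407) = 1/(-34457) = -1/34457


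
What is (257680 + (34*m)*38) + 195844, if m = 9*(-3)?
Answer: 418640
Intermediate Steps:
m = -27
(257680 + (34*m)*38) + 195844 = (257680 + (34*(-27))*38) + 195844 = (257680 - 918*38) + 195844 = (257680 - 34884) + 195844 = 222796 + 195844 = 418640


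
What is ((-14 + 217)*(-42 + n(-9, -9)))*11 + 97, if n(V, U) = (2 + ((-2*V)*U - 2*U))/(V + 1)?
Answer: -216213/4 ≈ -54053.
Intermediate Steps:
n(V, U) = (2 - 2*U - 2*U*V)/(1 + V) (n(V, U) = (2 + (-2*U*V - 2*U))/(1 + V) = (2 + (-2*U - 2*U*V))/(1 + V) = (2 - 2*U - 2*U*V)/(1 + V))
((-14 + 217)*(-42 + n(-9, -9)))*11 + 97 = ((-14 + 217)*(-42 + 2*(1 - 1*(-9) - 1*(-9)*(-9))/(1 - 9)))*11 + 97 = (203*(-42 + 2*(1 + 9 - 81)/(-8)))*11 + 97 = (203*(-42 + 2*(-⅛)*(-71)))*11 + 97 = (203*(-42 + 71/4))*11 + 97 = (203*(-97/4))*11 + 97 = -19691/4*11 + 97 = -216601/4 + 97 = -216213/4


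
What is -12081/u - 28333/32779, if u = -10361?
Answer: 102444886/339623219 ≈ 0.30164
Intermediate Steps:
-12081/u - 28333/32779 = -12081/(-10361) - 28333/32779 = -12081*(-1/10361) - 28333*1/32779 = 12081/10361 - 28333/32779 = 102444886/339623219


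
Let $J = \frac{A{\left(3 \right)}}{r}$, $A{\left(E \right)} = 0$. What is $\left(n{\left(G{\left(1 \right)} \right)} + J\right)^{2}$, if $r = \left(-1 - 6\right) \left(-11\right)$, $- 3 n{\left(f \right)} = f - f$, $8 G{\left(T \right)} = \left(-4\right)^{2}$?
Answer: $0$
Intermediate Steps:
$G{\left(T \right)} = 2$ ($G{\left(T \right)} = \frac{\left(-4\right)^{2}}{8} = \frac{1}{8} \cdot 16 = 2$)
$n{\left(f \right)} = 0$ ($n{\left(f \right)} = - \frac{f - f}{3} = \left(- \frac{1}{3}\right) 0 = 0$)
$r = 77$ ($r = \left(-7\right) \left(-11\right) = 77$)
$J = 0$ ($J = \frac{0}{77} = 0 \cdot \frac{1}{77} = 0$)
$\left(n{\left(G{\left(1 \right)} \right)} + J\right)^{2} = \left(0 + 0\right)^{2} = 0^{2} = 0$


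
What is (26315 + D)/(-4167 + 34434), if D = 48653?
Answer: 74968/30267 ≈ 2.4769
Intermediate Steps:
(26315 + D)/(-4167 + 34434) = (26315 + 48653)/(-4167 + 34434) = 74968/30267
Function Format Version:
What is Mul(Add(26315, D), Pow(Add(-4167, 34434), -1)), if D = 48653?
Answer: Rational(74968, 30267) ≈ 2.4769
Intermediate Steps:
Mul(Add(26315, D), Pow(Add(-4167, 34434), -1)) = Mul(Add(26315, 48653), Pow(Add(-4167, 34434), -1)) = Mul(74968, Pow(30267, -1)) = Mul(74968, Rational(1, 30267)) = Rational(74968, 30267)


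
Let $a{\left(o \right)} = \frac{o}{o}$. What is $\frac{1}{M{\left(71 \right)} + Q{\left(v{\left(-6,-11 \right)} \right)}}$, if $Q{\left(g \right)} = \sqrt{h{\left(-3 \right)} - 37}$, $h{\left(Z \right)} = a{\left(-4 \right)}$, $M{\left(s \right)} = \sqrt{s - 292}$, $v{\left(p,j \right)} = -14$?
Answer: $\frac{6 i}{185} - \frac{i \sqrt{221}}{185} \approx - 0.047925 i$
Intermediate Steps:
$a{\left(o \right)} = 1$
$M{\left(s \right)} = \sqrt{-292 + s}$
$h{\left(Z \right)} = 1$
$Q{\left(g \right)} = 6 i$ ($Q{\left(g \right)} = \sqrt{1 - 37} = \sqrt{-36} = 6 i$)
$\frac{1}{M{\left(71 \right)} + Q{\left(v{\left(-6,-11 \right)} \right)}} = \frac{1}{\sqrt{-292 + 71} + 6 i} = \frac{1}{\sqrt{-221} + 6 i} = \frac{1}{i \sqrt{221} + 6 i} = \frac{1}{6 i + i \sqrt{221}}$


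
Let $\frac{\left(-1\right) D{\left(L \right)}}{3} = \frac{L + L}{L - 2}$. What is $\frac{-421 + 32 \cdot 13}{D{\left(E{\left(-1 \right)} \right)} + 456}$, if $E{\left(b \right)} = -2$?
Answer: $- \frac{5}{453} \approx -0.011038$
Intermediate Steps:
$D{\left(L \right)} = - \frac{6 L}{-2 + L}$ ($D{\left(L \right)} = - 3 \frac{L + L}{L - 2} = - 3 \frac{2 L}{-2 + L} = - \frac{6 L}{-2 + L}$)
$\frac{-421 + 32 \cdot 13}{D{\left(E{\left(-1 \right)} \right)} + 456} = \frac{-421 + 32 \cdot 13}{\left(-6\right) \left(-2\right) \frac{1}{-2 - 2} + 456} = \frac{-421 + 416}{\left(-6\right) \left(-2\right) \frac{1}{-4} + 456} = - \frac{5}{\left(-6\right) \left(-2\right) \left(- \frac{1}{4}\right) + 456} = - \frac{5}{-3 + 456} = - \frac{5}{453}$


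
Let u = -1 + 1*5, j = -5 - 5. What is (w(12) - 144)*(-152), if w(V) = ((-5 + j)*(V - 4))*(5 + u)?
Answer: 186048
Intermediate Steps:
j = -10
u = 4 (u = -1 + 5 = 4)
w(V) = 540 - 135*V (w(V) = ((-5 - 10)*(V - 4))*(5 + 4) = -15*(-4 + V)*9 = (60 - 15*V)*9 = 540 - 135*V)
(w(12) - 144)*(-152) = ((540 - 135*12) - 144)*(-152) = ((540 - 1620) - 144)*(-152) = (-1080 - 144)*(-152) = -1224*(-152) = 186048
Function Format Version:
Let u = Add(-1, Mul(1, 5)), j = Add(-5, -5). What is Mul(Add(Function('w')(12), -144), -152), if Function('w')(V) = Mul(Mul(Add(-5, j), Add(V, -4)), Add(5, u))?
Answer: 186048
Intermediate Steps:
j = -10
u = 4 (u = Add(-1, 5) = 4)
Function('w')(V) = Add(540, Mul(-135, V)) (Function('w')(V) = Mul(Mul(Add(-5, -10), Add(V, -4)), Add(5, 4)) = Mul(Mul(-15, Add(-4, V)), 9) = Mul(Add(60, Mul(-15, V)), 9) = Add(540, Mul(-135, V)))
Mul(Add(Function('w')(12), -144), -152) = Mul(Add(Add(540, Mul(-135, 12)), -144), -152) = Mul(Add(Add(540, -1620), -144), -152) = Mul(Add(-1080, -144), -152) = Mul(-1224, -152) = 186048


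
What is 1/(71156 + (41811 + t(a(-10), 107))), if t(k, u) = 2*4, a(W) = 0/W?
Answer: 1/112975 ≈ 8.8515e-6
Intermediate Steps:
a(W) = 0
t(k, u) = 8
1/(71156 + (41811 + t(a(-10), 107))) = 1/(71156 + (41811 + 8)) = 1/(71156 + 41819) = 1/112975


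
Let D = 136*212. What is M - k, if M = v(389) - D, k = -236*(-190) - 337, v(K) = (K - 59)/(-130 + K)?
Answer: -18993435/259 ≈ -73334.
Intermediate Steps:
v(K) = (-59 + K)/(-130 + K)
D = 28832
k = 44503 (k = 44840 - 337 = 44503)
M = -7467158/259 (M = (-59 + 389)/(-130 + 389) - 1*28832 = 330/259 - 28832 = -7467158/259 ≈ -28831.)
M - k = -7467158/259 - 1*44503 = -7467158/259 - 44503 = -18993435/259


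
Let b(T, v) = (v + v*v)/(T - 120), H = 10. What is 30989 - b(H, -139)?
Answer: 1713986/55 ≈ 31163.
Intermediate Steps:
b(T, v) = (v + v²)/(-120 + T)
30989 - b(H, -139) = 30989 - (-139)*(1 - 139)/(-120 + 10) = 30989 - (-139)*(-138)/(-110) = 30989 - (-139)*(-1)*(-138)/110 = 30989 - 1*(-9591/55) = 30989 + 9591/55 = 1713986/55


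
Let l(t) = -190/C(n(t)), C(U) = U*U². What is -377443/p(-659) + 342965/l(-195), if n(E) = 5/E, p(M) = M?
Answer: 850847772833/1485466398 ≈ 572.78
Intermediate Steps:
C(U) = U³
l(t) = -38*t³/25 (l(t) = -190*t³/125 = -38*t³/25)
-377443/p(-659) + 342965/l(-195) = -377443/(-659) + 342965/((-38/25*(-195)³)) = -377443*(-1/659) + 342965/((-38/25*(-7414875))) = 377443/659 + 342965/11270610 = 377443/659 + 342965*(1/11270610) = 377443/659 + 68593/2254122 = 850847772833/1485466398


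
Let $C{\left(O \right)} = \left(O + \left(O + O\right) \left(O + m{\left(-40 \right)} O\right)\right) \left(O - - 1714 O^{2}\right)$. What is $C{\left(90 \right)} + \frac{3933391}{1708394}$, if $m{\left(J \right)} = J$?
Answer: $- \frac{651443274996505183}{74278} \approx -8.7703 \cdot 10^{12}$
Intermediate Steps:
$C{\left(O \right)} = \left(O - 78 O^{2}\right) \left(O + 1714 O^{2}\right)$ ($C{\left(O \right)} = \left(O + \left(O + O\right) \left(O - 40 O\right)\right) \left(O - - 1714 O^{2}\right) = \left(O + 2 O \left(- 39 O\right)\right) \left(O + 1714 O^{2}\right) = \left(O - 78 O^{2}\right) \left(O + 1714 O^{2}\right)$)
$C{\left(90 \right)} + \frac{3933391}{1708394} = 90^{2} \left(1 - 133692 \cdot 90^{2} + 1636 \cdot 90\right) + \frac{3933391}{1708394} = 8100 \left(1 - 1082905200 + 147240\right) + 3933391 \cdot \frac{1}{1708394} = 8100 \left(1 - 1082905200 + 147240\right) + \frac{171017}{74278} = 8100 \left(-1082757959\right) + \frac{171017}{74278} = -8770339467900 + \frac{171017}{74278} = - \frac{651443274996505183}{74278}$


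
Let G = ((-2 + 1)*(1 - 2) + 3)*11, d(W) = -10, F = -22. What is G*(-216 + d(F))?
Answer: -9944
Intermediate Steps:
G = 44 (G = (-1*(-1) + 3)*11 = (1 + 3)*11 = 4*11 = 44)
G*(-216 + d(F)) = 44*(-216 - 10) = 44*(-226) = -9944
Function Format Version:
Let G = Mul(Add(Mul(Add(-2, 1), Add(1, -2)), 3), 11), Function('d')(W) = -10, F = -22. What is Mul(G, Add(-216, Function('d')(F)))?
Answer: -9944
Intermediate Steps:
G = 44 (G = Mul(Add(Mul(-1, -1), 3), 11) = Mul(Add(1, 3), 11) = Mul(4, 11) = 44)
Mul(G, Add(-216, Function('d')(F))) = Mul(44, Add(-216, -10)) = Mul(44, -226) = -9944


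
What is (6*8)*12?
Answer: 576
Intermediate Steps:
(6*8)*12 = 48*12 = 576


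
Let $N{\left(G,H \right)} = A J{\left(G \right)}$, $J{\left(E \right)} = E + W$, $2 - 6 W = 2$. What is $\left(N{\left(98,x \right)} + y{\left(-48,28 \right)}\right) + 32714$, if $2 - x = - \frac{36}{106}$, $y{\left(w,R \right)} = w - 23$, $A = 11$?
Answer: $33721$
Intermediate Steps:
$W = 0$ ($W = \frac{1}{3} - \frac{1}{3} = 0$)
$J{\left(E \right)} = E$ ($J{\left(E \right)} = E + 0 = E$)
$y{\left(w,R \right)} = -23 + w$
$x = \frac{124}{53}$ ($x = 2 - - \frac{36}{106} = 2 - \left(-36\right) \frac{1}{106} = 2 - - \frac{18}{53} = 2 + \frac{18}{53} = \frac{124}{53} \approx 2.3396$)
$N{\left(G,H \right)} = 11 G$
$\left(N{\left(98,x \right)} + y{\left(-48,28 \right)}\right) + 32714 = \left(11 \cdot 98 - 71\right) + 32714 = \left(1078 - 71\right) + 32714 = 1007 + 32714 = 33721$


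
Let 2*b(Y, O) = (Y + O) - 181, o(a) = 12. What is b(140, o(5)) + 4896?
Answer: 9763/2 ≈ 4881.5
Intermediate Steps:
b(Y, O) = -181/2 + O/2 + Y/2 (b(Y, O) = ((Y + O) - 181)/2 = ((O + Y) - 181)/2 = (-181 + O + Y)/2 = -181/2 + O/2 + Y/2)
b(140, o(5)) + 4896 = (-181/2 + (½)*12 + (½)*140) + 4896 = (-181/2 + 6 + 70) + 4896 = -29/2 + 4896 = 9763/2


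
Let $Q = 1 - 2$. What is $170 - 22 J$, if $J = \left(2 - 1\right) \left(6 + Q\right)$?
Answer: $60$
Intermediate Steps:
$Q = -1$ ($Q = 1 - 2 = -1$)
$J = 5$ ($J = \left(2 - 1\right) \left(6 - 1\right) = 1 \cdot 5 = 5$)
$170 - 22 J = 170 - 110 = 60$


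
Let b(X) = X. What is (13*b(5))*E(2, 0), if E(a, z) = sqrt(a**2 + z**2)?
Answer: 130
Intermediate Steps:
(13*b(5))*E(2, 0) = (13*5)*sqrt(2**2 + 0**2) = 65*sqrt(4 + 0) = 65*sqrt(4) = 65*2 = 130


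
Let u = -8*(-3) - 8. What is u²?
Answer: 256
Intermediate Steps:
u = 16 (u = 24 - 8 = 16)
u² = 16² = 256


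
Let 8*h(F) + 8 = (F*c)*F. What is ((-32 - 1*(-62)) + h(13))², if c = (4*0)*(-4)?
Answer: 841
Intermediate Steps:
c = 0 (c = 0*(-4) = 0)
h(F) = -1 (h(F) = -1 + ((F*0)*F)/8 = -1 + (0*F)/8 = -1 + (⅛)*0 = -1 + 0 = -1)
((-32 - 1*(-62)) + h(13))² = ((-32 - 1*(-62)) - 1)² = ((-32 + 62) - 1)² = (30 - 1)² = 29² = 841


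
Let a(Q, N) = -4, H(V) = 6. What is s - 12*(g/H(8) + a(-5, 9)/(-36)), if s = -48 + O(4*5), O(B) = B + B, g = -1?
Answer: -22/3 ≈ -7.3333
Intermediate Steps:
O(B) = 2*B
s = -8 (s = -48 + 2*(4*5) = -48 + 2*20 = -48 + 40 = -8)
s - 12*(g/H(8) + a(-5, 9)/(-36)) = -8 - 12*(-1/6 - 4/(-36)) = -8 - 12*(-1*⅙ - 4*(-1/36)) = -8 - 12*(-⅙ + ⅑) = -8 - 12*(-1/18) = -8 + ⅔ = -22/3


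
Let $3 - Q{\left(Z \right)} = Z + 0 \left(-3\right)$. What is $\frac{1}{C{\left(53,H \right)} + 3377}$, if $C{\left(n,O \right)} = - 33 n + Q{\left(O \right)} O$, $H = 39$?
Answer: $\frac{1}{224} \approx 0.0044643$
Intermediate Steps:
$Q{\left(Z \right)} = 3 - Z$ ($Q{\left(Z \right)} = 3 - \left(Z + 0 \left(-3\right)\right) = 3 - \left(Z + 0\right) = 3 - Z$)
$C{\left(n,O \right)} = - 33 n + O \left(3 - O\right)$ ($C{\left(n,O \right)} = - 33 n + \left(3 - O\right) O = - 33 n + O \left(3 - O\right)$)
$\frac{1}{C{\left(53,H \right)} + 3377} = \frac{1}{\left(\left(-33\right) 53 - 39 \left(-3 + 39\right)\right) + 3377} = \frac{1}{\left(-1749 - 39 \cdot 36\right) + 3377} = \frac{1}{\left(-1749 - 1404\right) + 3377} = \frac{1}{-3153 + 3377} = \frac{1}{224}$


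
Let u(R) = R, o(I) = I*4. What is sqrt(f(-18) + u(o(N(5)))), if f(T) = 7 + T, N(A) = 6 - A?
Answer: I*sqrt(7) ≈ 2.6458*I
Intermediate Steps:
o(I) = 4*I
sqrt(f(-18) + u(o(N(5)))) = sqrt((7 - 18) + 4*(6 - 1*5)) = sqrt(-11 + 4*(6 - 5)) = sqrt(-11 + 4*1) = sqrt(-11 + 4) = sqrt(-7) = I*sqrt(7)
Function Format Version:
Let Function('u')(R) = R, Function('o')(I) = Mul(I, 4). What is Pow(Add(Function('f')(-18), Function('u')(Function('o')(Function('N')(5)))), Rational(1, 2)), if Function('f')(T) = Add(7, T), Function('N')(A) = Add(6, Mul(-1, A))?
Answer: Mul(I, Pow(7, Rational(1, 2))) ≈ Mul(2.6458, I)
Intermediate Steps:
Function('o')(I) = Mul(4, I)
Pow(Add(Function('f')(-18), Function('u')(Function('o')(Function('N')(5)))), Rational(1, 2)) = Pow(Add(Add(7, -18), Mul(4, Add(6, Mul(-1, 5)))), Rational(1, 2)) = Pow(Add(-11, Mul(4, Add(6, -5))), Rational(1, 2)) = Pow(Add(-11, Mul(4, 1)), Rational(1, 2)) = Pow(Add(-11, 4), Rational(1, 2)) = Pow(-7, Rational(1, 2)) = Mul(I, Pow(7, Rational(1, 2)))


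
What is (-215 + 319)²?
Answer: 10816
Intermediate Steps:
(-215 + 319)² = 104² = 10816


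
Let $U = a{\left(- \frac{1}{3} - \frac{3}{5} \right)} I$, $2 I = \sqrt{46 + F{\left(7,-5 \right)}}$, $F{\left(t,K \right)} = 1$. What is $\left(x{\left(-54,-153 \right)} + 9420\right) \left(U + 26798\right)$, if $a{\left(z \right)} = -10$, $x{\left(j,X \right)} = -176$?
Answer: $247720712 - 46220 \sqrt{47} \approx 2.474 \cdot 10^{8}$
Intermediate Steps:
$I = \frac{\sqrt{47}}{2}$ ($I = \frac{\sqrt{46 + 1}}{2} = \frac{\sqrt{47}}{2} \approx 3.4278$)
$U = - 5 \sqrt{47}$ ($U = - 10 \frac{\sqrt{47}}{2} = - 5 \sqrt{47} \approx -34.278$)
$\left(x{\left(-54,-153 \right)} + 9420\right) \left(U + 26798\right) = \left(-176 + 9420\right) \left(- 5 \sqrt{47} + 26798\right) = 9244 \left(26798 - 5 \sqrt{47}\right) = 247720712 - 46220 \sqrt{47}$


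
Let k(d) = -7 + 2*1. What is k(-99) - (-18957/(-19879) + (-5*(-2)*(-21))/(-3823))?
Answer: -456634286/75997417 ≈ -6.0086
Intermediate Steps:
k(d) = -5 (k(d) = -7 + 2 = -5)
k(-99) - (-18957/(-19879) + (-5*(-2)*(-21))/(-3823)) = -5 - (-18957/(-19879) + (-5*(-2)*(-21))/(-3823)) = -5 - (-18957*(-1/19879) + (10*(-21))*(-1/3823)) = -5 - (18957/19879 - 210*(-1/3823)) = -5 - (18957/19879 + 210/3823) = -5 - 1*76647201/75997417 = -5 - 76647201/75997417 = -456634286/75997417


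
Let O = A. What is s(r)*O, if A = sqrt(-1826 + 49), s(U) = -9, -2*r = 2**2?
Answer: -9*I*sqrt(1777) ≈ -379.39*I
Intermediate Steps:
r = -2 (r = -1/2*2**2 = -1/2*4 = -2)
A = I*sqrt(1777) (A = sqrt(-1777) = I*sqrt(1777) ≈ 42.154*I)
O = I*sqrt(1777) ≈ 42.154*I
s(r)*O = -9*I*sqrt(1777)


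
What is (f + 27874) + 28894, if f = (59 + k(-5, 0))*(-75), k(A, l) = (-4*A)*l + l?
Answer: 52343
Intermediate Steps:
k(A, l) = l - 4*A*l (k(A, l) = -4*A*l + l = l - 4*A*l)
f = -4425 (f = (59 + 0*(1 - 4*(-5)))*(-75) = (59 + 0*(1 + 20))*(-75) = (59 + 0*21)*(-75) = (59 + 0)*(-75) = 59*(-75) = -4425)
(f + 27874) + 28894 = (-4425 + 27874) + 28894 = 23449 + 28894 = 52343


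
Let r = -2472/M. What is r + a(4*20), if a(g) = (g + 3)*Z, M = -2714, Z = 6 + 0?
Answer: 677022/1357 ≈ 498.91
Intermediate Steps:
Z = 6
a(g) = 18 + 6*g (a(g) = (g + 3)*6 = (3 + g)*6 = 18 + 6*g)
r = 1236/1357 (r = -2472/(-2714) = -2472*(-1/2714) = 1236/1357 ≈ 0.91083)
r + a(4*20) = 1236/1357 + (18 + 6*(4*20)) = 1236/1357 + (18 + 6*80) = 1236/1357 + (18 + 480) = 1236/1357 + 498 = 677022/1357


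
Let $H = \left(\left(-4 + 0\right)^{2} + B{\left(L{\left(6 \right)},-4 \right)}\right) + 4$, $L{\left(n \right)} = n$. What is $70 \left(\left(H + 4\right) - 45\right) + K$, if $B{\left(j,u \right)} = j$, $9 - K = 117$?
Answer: $-1158$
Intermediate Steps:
$K = -108$ ($K = 9 - 117 = -108$)
$H = 26$ ($H = \left(\left(-4 + 0\right)^{2} + 6\right) + 4 = \left(\left(-4\right)^{2} + 6\right) + 4 = \left(16 + 6\right) + 4 = 22 + 4 = 26$)
$70 \left(\left(H + 4\right) - 45\right) + K = 70 \left(\left(26 + 4\right) - 45\right) - 108 = 70 \left(30 - 45\right) - 108 = 70 \left(-15\right) - 108 = -1050 - 108 = -1158$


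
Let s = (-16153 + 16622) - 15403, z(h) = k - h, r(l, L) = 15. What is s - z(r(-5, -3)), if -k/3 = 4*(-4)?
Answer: -14967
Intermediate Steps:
k = 48 (k = -12*(-4) = -3*(-16) = 48)
z(h) = 48 - h
s = -14934 (s = 469 - 15403 = -14934)
s - z(r(-5, -3)) = -14934 - (48 - 1*15) = -14934 - (48 - 15) = -14934 - 1*33 = -14934 - 33 = -14967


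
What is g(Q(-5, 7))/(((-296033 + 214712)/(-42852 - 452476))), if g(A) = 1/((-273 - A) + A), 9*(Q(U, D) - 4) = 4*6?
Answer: -495328/22200633 ≈ -0.022311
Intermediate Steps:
Q(U, D) = 20/3 (Q(U, D) = 4 + (4*6)/9 = 4 + (1/9)*24 = 4 + 8/3 = 20/3)
g(A) = -1/273 (g(A) = 1/(-273) = -1/273)
g(Q(-5, 7))/(((-296033 + 214712)/(-42852 - 452476))) = -(-42852 - 452476)/(-296033 + 214712)/273 = -1/(273*((-81321/(-495328)))) = -1/(273*((-81321*(-1/495328)))) = -1/(273*81321/495328) = -1/273*495328/81321 = -495328/22200633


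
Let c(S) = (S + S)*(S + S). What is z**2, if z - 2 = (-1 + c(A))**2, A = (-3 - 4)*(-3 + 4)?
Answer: 1446052729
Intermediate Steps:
A = -7 (A = -7*1 = -7)
c(S) = 4*S**2 (c(S) = (2*S)*(2*S) = 4*S**2)
z = 38027 (z = 2 + (-1 + 4*(-7)**2)**2 = 2 + (-1 + 4*49)**2 = 2 + (-1 + 196)**2 = 2 + 195**2 = 2 + 38025 = 38027)
z**2 = 38027**2 = 1446052729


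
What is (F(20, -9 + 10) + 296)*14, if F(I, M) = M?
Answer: 4158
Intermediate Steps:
(F(20, -9 + 10) + 296)*14 = ((-9 + 10) + 296)*14 = (1 + 296)*14 = 297*14 = 4158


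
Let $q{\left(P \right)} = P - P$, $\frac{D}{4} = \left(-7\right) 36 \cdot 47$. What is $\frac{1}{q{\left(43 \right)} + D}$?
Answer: $- \frac{1}{47376} \approx -2.1108 \cdot 10^{-5}$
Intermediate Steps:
$D = -47376$ ($D = 4 \left(-7\right) 36 \cdot 47 = 4 \left(\left(-252\right) 47\right) = 4 \left(-11844\right) = -47376$)
$q{\left(P \right)} = 0$
$\frac{1}{q{\left(43 \right)} + D} = \frac{1}{0 - 47376} = \frac{1}{-47376} = - \frac{1}{47376}$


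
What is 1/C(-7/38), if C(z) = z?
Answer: -38/7 ≈ -5.4286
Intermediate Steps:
1/C(-7/38) = 1/(-7/38) = -38/7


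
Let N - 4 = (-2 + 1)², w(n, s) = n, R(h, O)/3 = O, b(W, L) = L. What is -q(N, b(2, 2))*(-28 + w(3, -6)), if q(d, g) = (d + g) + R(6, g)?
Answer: 325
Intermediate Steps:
R(h, O) = 3*O
N = 5 (N = 4 + (-2 + 1)² = 4 + (-1)² = 4 + 1 = 5)
q(d, g) = d + 4*g (q(d, g) = (d + g) + 3*g = d + 4*g)
-q(N, b(2, 2))*(-28 + w(3, -6)) = -(5 + 4*2)*(-28 + 3) = -(5 + 8)*(-25) = -13*(-25) = -1*(-325) = 325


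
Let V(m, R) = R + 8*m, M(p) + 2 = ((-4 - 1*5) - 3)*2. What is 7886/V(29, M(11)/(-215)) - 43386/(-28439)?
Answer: 25191630913/709638367 ≈ 35.499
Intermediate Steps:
M(p) = -26 (M(p) = -2 + ((-4 - 1*5) - 3)*2 = -2 + ((-4 - 5) - 3)*2 = -2 + (-9 - 3)*2 = -2 - 12*2 = -2 - 24 = -26)
7886/V(29, M(11)/(-215)) - 43386/(-28439) = 7886/(-26/(-215) + 8*29) - 43386/(-28439) = 7886/(-26*(-1/215) + 232) - 43386*(-1/28439) = 7886/(26/215 + 232) + 43386/28439 = 7886/(49906/215) + 43386/28439 = 7886*(215/49906) + 43386/28439 = 847745/24953 + 43386/28439 = 25191630913/709638367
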